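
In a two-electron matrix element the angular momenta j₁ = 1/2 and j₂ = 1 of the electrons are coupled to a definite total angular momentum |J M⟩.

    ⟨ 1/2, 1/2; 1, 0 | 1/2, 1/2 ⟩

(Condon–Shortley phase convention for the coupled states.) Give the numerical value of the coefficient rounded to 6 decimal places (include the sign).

+0.577350

√[2·1!0!1!/3! · 1!0!1!1!1!0!] = √(1/3)
  +(−1)^0/∏(0,1,0,1,0,0)! = 1  (running 1)
⟨..|..⟩ = √(1/3)·(1) = +0.577350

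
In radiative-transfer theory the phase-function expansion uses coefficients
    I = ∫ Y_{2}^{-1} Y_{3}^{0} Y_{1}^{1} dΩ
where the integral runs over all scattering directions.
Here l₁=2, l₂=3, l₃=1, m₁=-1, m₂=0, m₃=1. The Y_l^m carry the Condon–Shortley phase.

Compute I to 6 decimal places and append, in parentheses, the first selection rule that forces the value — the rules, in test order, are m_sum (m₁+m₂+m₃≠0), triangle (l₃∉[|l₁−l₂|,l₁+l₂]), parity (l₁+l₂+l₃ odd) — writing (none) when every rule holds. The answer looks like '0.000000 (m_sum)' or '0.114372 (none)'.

m-sum 0 ✓  L=6 even ✓  1≤1≤5 ✓
Π(2lᵢ+1) = 5×7×3 = 105
triangle coeff Δ(2,3,1) = 1/105
Σ_t [2,2]: t=2:+1/4 = 1/4
(3j)²=3/35 [(2 3 1; 0 0 0)], sign=-1
Σ_t [3,3]: t=3:−1/12 = -1/12
(3j)²=1/35 [(2 3 1; -1 0 1)], sign=-1
⇒ 4πI² = 9/35
I = (+1)√(9/35/(4π)) = 0.14304817
No selection rule forces the value: the integral is nonzero (none).

0.143048 (none)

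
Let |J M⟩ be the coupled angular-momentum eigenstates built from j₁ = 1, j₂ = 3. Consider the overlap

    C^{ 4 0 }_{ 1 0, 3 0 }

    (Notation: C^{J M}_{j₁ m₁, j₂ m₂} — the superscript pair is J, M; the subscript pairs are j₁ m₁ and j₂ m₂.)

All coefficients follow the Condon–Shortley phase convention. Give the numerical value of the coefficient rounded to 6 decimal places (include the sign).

√[9·0!2!6!/9! · 1!1!3!3!4!4!] = √(5184/7)
  +(−1)^0/∏(0,0,1,3,1,3)! = 1/36  (running 1/36)
⟨..|..⟩ = √(5184/7)·(1/36) = +0.755929

+0.755929  (= +√(4/7))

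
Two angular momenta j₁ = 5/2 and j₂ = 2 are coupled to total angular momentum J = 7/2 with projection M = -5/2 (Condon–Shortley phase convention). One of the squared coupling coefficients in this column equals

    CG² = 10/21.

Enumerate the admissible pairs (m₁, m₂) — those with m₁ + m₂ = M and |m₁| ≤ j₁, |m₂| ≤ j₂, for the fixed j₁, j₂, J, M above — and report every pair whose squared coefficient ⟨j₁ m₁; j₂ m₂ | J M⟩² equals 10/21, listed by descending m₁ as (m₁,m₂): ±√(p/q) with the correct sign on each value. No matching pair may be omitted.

Admissible pairs with m₁+m₂ = M = -5/2: (-5/2,0), (-3/2,-1), (-1/2,-2)
  (m₁,m₂)=(-1/2,-2): CG² = 32/63, CG = +√(32/63)
  (m₁,m₂)=(-3/2,-1): CG² = 1/63, CG = −√(1/63)
  (m₁,m₂)=(-5/2,0): CG² = 10/21, CG = −√(10/21)   ← matches the target
Pairs with CG² = 10/21: (-5/2,0): −√(10/21)

(-5/2,0): −√(10/21)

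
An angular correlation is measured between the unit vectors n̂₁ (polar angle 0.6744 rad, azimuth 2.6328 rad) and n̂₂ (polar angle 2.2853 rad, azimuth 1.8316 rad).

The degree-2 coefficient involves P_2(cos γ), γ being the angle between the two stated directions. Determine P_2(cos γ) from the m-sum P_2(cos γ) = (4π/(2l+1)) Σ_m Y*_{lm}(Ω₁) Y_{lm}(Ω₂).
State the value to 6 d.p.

Term-by-term m-sum for l=2 (normalisation 4π/5 = 2.513274):
  m=-2: Y*=(0.079135, -0.128148)  Y=(-0.191117, 0.109835)  product (-0.001049, 0.033183)
  m=-1: Y*=(-0.329068, 0.183546)  Y=(0.098604, 0.369466)  product (-0.100261, -0.103481)
  m=+0: Y*=(0.261859, -0.000000)  Y=(0.090842, 0.000000)  product (0.023788, 0.000000)
  m=+1: Y*=(0.329068, 0.183546)  Y=(-0.098604, 0.369466)  product (-0.100261, 0.103481)
  m=+2: Y*=(0.079135, 0.128148)  Y=(-0.191117, -0.109835)  product (-0.001049, -0.033183)
Total Σ_m = (-0.178833, 0.000000). Multiply by 2.513274: (-0.449456, 0.000000). P_2(cos γ) = -0.449456

-0.449456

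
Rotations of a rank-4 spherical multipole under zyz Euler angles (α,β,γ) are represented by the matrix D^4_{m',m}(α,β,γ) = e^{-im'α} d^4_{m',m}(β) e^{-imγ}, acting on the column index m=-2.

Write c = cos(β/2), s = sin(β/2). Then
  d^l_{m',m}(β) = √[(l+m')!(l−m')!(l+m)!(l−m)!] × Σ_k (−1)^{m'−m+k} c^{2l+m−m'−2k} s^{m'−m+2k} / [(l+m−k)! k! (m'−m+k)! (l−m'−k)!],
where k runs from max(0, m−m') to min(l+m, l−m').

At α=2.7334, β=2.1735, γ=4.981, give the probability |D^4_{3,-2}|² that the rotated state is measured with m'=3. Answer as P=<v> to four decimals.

P=0.0160

First d^4_{3,-2}(β=2.1735), then the phase factors e^{-i(3)α} and e^{-i(-2)γ}:
With c≡cos(β/2)=0.465364 and s≡sin(β/2)=0.885119, N=[5040·1·2·720]^{1/2}=2693.993318
k: max(0,(-2)−(3))=0 … min(4+(-2),4−(3))=1
  k=0: (−1)^5·2693.9933/(240)·0.4654^3·0.8851^5 = -0.614573
  k=1: (−1)^6·2693.9933/(720)·0.4654^1·0.8851^7 = +0.741087
d^4_{3,-2}(2.1735) = -0.614573 +0.741087 = +0.126514
|D^4_{3,-2}|² = |d^4_{3,-2}(β)|² = (+0.126514)² = 0.016006 (the z-rotation phases have unit modulus)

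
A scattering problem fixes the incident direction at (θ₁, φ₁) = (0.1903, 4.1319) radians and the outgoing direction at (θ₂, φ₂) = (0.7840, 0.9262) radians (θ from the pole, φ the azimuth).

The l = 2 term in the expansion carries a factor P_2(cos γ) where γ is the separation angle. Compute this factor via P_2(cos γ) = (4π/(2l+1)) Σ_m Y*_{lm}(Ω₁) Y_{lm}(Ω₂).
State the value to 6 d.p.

Summing Y*_{l m}(θ₁,φ₁)·Y_{l m}(θ₂,φ₂) over m ∈ [−2, 2]; prefactor 4π/(2·2+1) = 2.513274:
  term(m=-2) = 0.00264 + 0.00034j   from Y*(Ω₁)=-0.00551 + 0.01268j, Y(Ω₂)=-0.05352 - 0.18501j
  term(m=-1) = -0.05531 - 0.00355j   from Y*(Ω₁)=-0.07870 - 0.11999j, Y(Ω₂)=0.23210 - 0.30876j
  term(m=+0) = 0.09492 + 0.00000j   from Y*(Ω₁)=0.59693 + 0.00000j, Y(Ω₂)=0.15902 + 0.00000j
  term(m=+1) = -0.05531 + 0.00355j   from Y*(Ω₁)=0.07870 - 0.11999j, Y(Ω₂)=-0.23210 - 0.30876j
  term(m=+2) = 0.00264 - 0.00034j   from Y*(Ω₁)=-0.00551 - 0.01268j, Y(Ω₂)=-0.05352 + 0.18501j
Σ over m = -0.01042 + 0.00000j; ×(4π/5) → -0.02620 + 0.00000j. Real part: -0.026197

-0.026197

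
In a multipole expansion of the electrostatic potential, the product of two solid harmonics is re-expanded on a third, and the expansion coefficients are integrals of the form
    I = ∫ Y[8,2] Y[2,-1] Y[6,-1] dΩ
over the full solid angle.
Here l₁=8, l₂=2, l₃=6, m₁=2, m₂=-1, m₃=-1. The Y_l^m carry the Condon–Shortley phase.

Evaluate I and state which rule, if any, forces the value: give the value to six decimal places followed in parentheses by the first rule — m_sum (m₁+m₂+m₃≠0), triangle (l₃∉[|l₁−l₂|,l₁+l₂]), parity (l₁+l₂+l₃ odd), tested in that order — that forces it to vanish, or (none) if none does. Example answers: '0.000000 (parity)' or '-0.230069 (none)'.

0.227709 (none)

Checks pass: Σm=0; 16 even; l₃=6∈[6,10].
(2·8+1)(2·2+1)(2·6+1) = 1105
Δ: 4! 12! 0! / 17! → 1/30940
sum: t=2:+1/2073600 = 1/2073600
3j²(8 2 6; 0 0 0) = Δ·Π!·Σ² = 28/1105  (sign +1)
sum: t=1:−1/3628800 = -1/3628800
3j²(8 2 6; 2 -1 -1) = Δ·Π!·Σ² = 36/1547  (sign +1)
combine: 4πI² = 1105·28/1105·36/1547 = 144/221
take √, sign +1: I = 0.22770899
No selection rule forces the value: the integral is nonzero (none).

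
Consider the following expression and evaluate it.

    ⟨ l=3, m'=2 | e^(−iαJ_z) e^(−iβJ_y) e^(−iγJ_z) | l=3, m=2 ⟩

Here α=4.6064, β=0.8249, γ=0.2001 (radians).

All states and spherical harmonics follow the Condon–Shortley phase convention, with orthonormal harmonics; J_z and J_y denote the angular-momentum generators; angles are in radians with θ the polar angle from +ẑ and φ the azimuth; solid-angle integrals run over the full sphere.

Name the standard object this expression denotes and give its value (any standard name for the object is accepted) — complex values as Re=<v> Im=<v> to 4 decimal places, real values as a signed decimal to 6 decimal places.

This is a Wigner D-matrix element — the rotation-matrix element ⟨l m'| R(α,β,γ) |l m⟩ in the angular-momentum basis.
D^3_{2,2}(4.6064,0.8249,0.2001) = e^{-i·2·4.6064}·d^3_{2,2}(0.8249)·e^{-i·2·0.2001}. Compute d first:
Half-angle: c=0.916141, s=0.400855. N=√(120·1·120·1)=120.000000
Admissible k: 0..1 (factorial args all ≥0)
  k=0: (−1)^0·120.0000/(120)·0.9161^6·0.4009^0 = +0.591256
  k=1: (−1)^1·120.0000/(24)·0.9161^4·0.4009^2 = -0.565972
d^3_{2,2}(0.8249) = +0.591256 -0.565972 = +0.025284
Phases: e^{-i·(2)·4.6064}=-0.977617-0.210394i, e^{-i·(2)·0.2001}=+0.920983-0.389603i ⇒ D=-0.024837+0.004731i

Wigner D-matrix element, Re=-0.0248 Im=0.0047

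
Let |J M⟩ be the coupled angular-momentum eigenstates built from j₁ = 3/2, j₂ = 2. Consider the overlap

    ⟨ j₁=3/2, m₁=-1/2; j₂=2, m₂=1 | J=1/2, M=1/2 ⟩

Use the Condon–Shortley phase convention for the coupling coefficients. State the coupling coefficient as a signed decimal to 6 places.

+0.547723

j₁+j₂−J=3  J+j₁−j₂=0  J−j₁+j₂=1  j₁+j₂+J+1=5
(j₁±m₁, j₂±m₂, J±M) = (1,2,3,1,1,0)
P² = 6/5
sum k=2..2:
  [2] +1/2 = 1/2
S = 1/2
C² = P²·S² = 3/10 ; C = +0.547723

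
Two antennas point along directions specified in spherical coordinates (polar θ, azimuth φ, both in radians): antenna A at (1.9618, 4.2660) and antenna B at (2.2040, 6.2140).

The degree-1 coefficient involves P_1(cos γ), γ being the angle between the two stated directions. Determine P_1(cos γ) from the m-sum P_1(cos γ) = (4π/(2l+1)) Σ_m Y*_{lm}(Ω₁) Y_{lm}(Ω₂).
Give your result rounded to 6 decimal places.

Addition theorem: P_1(cos γ) = (4π/3) Σ_m Y*_{lm}(Ω₁) Y_{lm}(Ω₂), m = −1…1:
  m=-1: Y*=-0.137897-0.288119i  Y=+0.277849+0.019254i  product -0.032767-0.082709i
  m=+0: Y*=-0.186214-0.000000i  Y=-0.289121+0.000000i  product +0.053839+0.000000i
  m=+1: Y*=+0.137897-0.288119i  Y=-0.277849+0.019254i  product -0.032767+0.082709i
Σ over m = -0.011696+0.000000i; ×(4π/3) → -0.048990+0.000000i. Real part: -0.048990

-0.048990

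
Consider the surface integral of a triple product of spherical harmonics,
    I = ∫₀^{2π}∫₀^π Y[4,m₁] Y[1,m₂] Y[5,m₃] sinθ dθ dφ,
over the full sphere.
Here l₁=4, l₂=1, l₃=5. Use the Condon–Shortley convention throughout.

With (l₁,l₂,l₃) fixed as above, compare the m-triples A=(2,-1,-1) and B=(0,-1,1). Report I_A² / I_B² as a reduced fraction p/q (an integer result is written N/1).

2/5

Shared (l₁,l₂,l₃)=(4,1,5): N and (l;000)² cancel in I_A²/I_B².
A: Δ = 0!·8!·2!/11! = 1/495; Racah Σ t=0..0: t=0:+1/2880 = 1/2880; ⇒ 3j(4 1 5; 2 -1 -1)² = 2/165, sgn +1
B: Δ = 0!·8!·2!/11! = 1/495; Racah Σ t=0..0: t=0:+1/1152 = 1/1152; ⇒ 3j(4 1 5; 0 -1 1)² = 1/33, sgn +1
I_A²/I_B² = (2/165)/(1/33) = 2/5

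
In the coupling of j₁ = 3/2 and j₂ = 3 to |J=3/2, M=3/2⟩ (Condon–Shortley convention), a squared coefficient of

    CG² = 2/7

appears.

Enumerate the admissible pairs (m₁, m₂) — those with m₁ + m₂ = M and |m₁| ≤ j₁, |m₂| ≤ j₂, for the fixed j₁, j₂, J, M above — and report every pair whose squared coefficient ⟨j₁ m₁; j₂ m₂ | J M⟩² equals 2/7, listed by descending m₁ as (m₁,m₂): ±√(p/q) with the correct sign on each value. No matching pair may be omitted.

(-1/2,2): +√(2/7)

Admissible pairs with m₁+m₂ = M = 3/2: (-3/2,3), (-1/2,2), (1/2,1), (3/2,0)
  (m₁,m₂)=(3/2,0): CG² = 1/35, CG = +√(1/35)
  (m₁,m₂)=(1/2,1): CG² = 4/35, CG = −√(4/35)
  (m₁,m₂)=(-1/2,2): CG² = 2/7, CG = +√(2/7)   ← matches the target
  (m₁,m₂)=(-3/2,3): CG² = 4/7, CG = −√(4/7)
Pairs with CG² = 2/7: (-1/2,2): +√(2/7)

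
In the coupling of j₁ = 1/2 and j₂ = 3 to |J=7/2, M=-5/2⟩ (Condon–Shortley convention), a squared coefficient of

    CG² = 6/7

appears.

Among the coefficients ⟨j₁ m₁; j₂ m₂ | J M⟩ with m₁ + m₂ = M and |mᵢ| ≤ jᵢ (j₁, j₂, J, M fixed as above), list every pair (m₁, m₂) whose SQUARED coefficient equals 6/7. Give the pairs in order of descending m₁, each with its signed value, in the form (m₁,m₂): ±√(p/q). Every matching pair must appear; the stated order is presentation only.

Admissible pairs with m₁+m₂ = M = -5/2: (-1/2,-2), (1/2,-3)
  (m₁,m₂)=(1/2,-3): CG² = 1/7, CG = +√(1/7)
  (m₁,m₂)=(-1/2,-2): CG² = 6/7, CG = +√(6/7)   ← matches the target
Pairs with CG² = 6/7: (-1/2,-2): +√(6/7)

(-1/2,-2): +√(6/7)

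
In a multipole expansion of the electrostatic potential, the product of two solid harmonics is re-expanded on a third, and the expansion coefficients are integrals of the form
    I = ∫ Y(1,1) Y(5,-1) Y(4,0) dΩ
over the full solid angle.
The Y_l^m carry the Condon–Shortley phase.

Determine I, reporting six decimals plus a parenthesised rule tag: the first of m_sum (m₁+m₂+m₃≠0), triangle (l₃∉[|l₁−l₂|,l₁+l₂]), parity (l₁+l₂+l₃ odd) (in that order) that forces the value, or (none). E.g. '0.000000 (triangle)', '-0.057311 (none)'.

Rules hold: Σm=0, L=10 even, 4≤4≤6.
N = 3·11·9 = 297
Δ = 2!·0!·8!/11! = 1/495
Racah Σ t=1..1: t=1:−1/576 = -1/576
⇒ 3j(1 5 4; 0 0 0)² = 5/99, sgn -1
Racah Σ t=0..0: t=0:+1/1152 = 1/1152
⇒ 3j(1 5 4; 1 -1 0)² = 1/33, sgn +1
4πI² = N·(3j₀)²·(3jₘ)² = 5/11
I = -1·√(0.454545/4π) = -0.19018827
No selection rule forces the value: the integral is nonzero (none).

-0.190188 (none)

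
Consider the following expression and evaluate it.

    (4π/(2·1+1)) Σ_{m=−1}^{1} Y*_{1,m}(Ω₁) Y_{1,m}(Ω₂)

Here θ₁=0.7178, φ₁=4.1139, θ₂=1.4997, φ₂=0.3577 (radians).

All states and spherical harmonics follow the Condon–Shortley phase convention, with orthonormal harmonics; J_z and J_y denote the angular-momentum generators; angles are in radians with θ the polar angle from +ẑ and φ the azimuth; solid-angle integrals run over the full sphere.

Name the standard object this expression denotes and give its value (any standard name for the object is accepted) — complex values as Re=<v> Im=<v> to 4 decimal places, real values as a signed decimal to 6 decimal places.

Legendre polynomial (addition theorem), -0.482499

This sum is the spherical-harmonic addition theorem: it equals the Legendre polynomial P_l(cos γ) of the angle γ between the two directions.
Addition theorem: P_1(cos γ) = (4π/3) Σ_m Y*_{lm}(Ω₁) Y_{lm}(Ω₂), m = −1…1:
  [-1]  conj(Y_{1,-1})(Ω₁) = (-0.128027, -0.187744) ; Y_{1,-1}(Ω₂) = (0.322808, -0.120659) ; Δ = (-0.063981, -0.045158)
  [+0]  conj(Y_{1,0})(Ω₁) = (0.368042, -0.000000) ; Y_{1,0}(Ω₂) = (0.034709, 0.000000) ; Δ = (0.012774, 0.000000)
  [+1]  conj(Y_{1,1})(Ω₁) = (0.128027, -0.187744) ; Y_{1,1}(Ω₂) = (-0.322808, -0.120659) ; Δ = (-0.063981, 0.045158)
Accumulated sum (-0.115188, 0.000000); after 4π/(2l+1) scaling, (-0.482499, 0.000000) ⇒ P_1 = -0.482499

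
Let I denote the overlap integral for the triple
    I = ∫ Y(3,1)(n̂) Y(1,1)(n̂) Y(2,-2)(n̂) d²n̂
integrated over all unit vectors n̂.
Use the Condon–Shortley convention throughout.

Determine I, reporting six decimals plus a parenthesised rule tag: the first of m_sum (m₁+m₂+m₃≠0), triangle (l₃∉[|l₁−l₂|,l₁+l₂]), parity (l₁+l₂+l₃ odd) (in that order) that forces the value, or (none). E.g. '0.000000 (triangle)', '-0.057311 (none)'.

Rules hold: Σm=0, L=6 even, 2≤2≤4.
N = 7·3·5 = 105
Δ = 2!·4!·0!/7! = 1/105
Racah Σ t=1..1: t=1:−1/4 = -1/4
⇒ 3j(3 1 2; 0 0 0)² = 3/35, sgn -1
Racah Σ t=2..2: t=2:+1/48 = 1/48
⇒ 3j(3 1 2; 1 1 -2)² = 1/105, sgn +1
4πI² = N·(3j₀)²·(3jₘ)² = 3/35
I = -1·√(0.0857143/4π) = -0.08258890
No selection rule forces the value: the integral is nonzero (none).

-0.082589 (none)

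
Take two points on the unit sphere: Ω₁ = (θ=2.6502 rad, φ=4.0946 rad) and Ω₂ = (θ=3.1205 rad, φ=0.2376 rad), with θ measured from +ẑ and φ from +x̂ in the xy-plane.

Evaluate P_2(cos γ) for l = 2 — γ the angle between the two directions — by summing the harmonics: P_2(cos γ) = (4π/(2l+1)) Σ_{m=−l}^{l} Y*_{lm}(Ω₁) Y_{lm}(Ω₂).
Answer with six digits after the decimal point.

Expand P_2 via completeness: Σ_{m} conj(Y_{2,m}) at Ω₁ times Y_{2,m} at Ω₂ —
  m=-2: Y*=(-0.028293, 0.081216)  Y=(0.000153, -0.000079)  product (0.000002, 0.000015)
  m=-1: Y*=(0.186165, 0.261991)  Y=(-0.015833, 0.003834)  product (-0.003952, -0.003434)
  m=+0: Y*=(0.420121, -0.000000)  Y=(0.630362, 0.000000)  product (0.264828, 0.000000)
  m=+1: Y*=(-0.186165, 0.261991)  Y=(0.015833, 0.003834)  product (-0.003952, 0.003434)
  m=+2: Y*=(-0.028293, -0.081216)  Y=(0.000153, 0.000079)  product (0.000002, -0.000015)
Σ over m = (0.256928, 0.000000); ×(4π/5) → (0.645731, 0.000000). Real part: 0.645731

0.645731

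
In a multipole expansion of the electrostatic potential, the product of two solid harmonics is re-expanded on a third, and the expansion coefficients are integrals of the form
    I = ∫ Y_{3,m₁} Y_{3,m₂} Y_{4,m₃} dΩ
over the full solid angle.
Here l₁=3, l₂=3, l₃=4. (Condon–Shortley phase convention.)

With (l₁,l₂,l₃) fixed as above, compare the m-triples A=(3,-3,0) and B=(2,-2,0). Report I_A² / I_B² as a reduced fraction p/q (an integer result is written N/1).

Same 3,3,4: normalisation and zero-m 3j drop out of the ratio.
A: Δ: 2! 4! 4! / 11! → 1/34650; sum: t=0:+1/1152 = 1/1152; 3j²(3 3 4; 3 -3 0) = Δ·Π!·Σ² = 1/154  (sign +1)
B: Δ: 2! 4! 4! / 11! → 1/34650; sum: t=0:+1/72 t=1:−1/576 = 7/576; 3j²(3 3 4; 2 -2 0) = Δ·Π!·Σ² = 7/198  (sign +1)
I_A²/I_B² = (1/154)/(7/198) = 9/49

9/49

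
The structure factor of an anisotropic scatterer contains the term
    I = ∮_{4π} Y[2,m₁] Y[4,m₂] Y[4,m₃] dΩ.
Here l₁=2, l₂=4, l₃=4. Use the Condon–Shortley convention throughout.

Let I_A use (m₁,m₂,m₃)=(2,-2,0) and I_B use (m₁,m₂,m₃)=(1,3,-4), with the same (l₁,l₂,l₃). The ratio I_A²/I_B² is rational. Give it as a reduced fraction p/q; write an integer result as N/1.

45/49

Same 2,4,4: normalisation and zero-m 3j drop out of the ratio.
A: Δ: 2! 2! 6! / 11! → 1/13860; sum: t=0:+1/192 = 1/192; 3j²(2 4 4; 2 -2 0) = Δ·Π!·Σ² = 3/77  (sign +1)
B: Δ: 2! 2! 6! / 11! → 1/13860; sum: t=1:−1/1440 = -1/1440; 3j²(2 4 4; 1 3 -4) = Δ·Π!·Σ² = 7/165  (sign -1)
I_A²/I_B² = (3/77)/(7/165) = 45/49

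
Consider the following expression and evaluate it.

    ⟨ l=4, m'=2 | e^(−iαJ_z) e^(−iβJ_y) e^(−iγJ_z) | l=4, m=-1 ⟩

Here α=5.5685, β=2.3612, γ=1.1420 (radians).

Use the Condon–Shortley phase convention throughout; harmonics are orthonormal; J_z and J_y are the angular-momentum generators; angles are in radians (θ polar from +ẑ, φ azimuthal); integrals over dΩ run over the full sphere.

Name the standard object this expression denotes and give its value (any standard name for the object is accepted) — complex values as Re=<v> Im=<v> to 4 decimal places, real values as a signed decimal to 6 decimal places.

Wigner D-matrix element, Re=0.1962 Im=-0.1258

This is a Wigner D-matrix element — the rotation-matrix element ⟨l m'| R(α,β,γ) |l m⟩ in the angular-momentum basis.
Split into d^4_{2,-1}(β=2.3612) × two z-phases.
c=cos(2.361200/2)=0.380370, s=sin(2.361200/2)=0.924834; N=√[720·2·6·120]=1018.233765
Admissible k: 0..2 (factorial args all ≥0)
  k=0: (−1)^3·1018.2338/(72)·0.3804^5·0.9248^3 = -0.089071
  k=1: (−1)^4·1018.2338/(48)·0.3804^3·0.9248^5 = +0.789850
  k=2: (−1)^5·1018.2338/(240)·0.3804^1·0.9248^7 = -0.933878
d^4_{2,-1}(2.3612) = -0.089071 +0.789850 -0.933878 = -0.233099
D = (+0.140955+0.990016i)·(-0.233099)·(+0.415776+0.909467i) = +0.196219-0.125831i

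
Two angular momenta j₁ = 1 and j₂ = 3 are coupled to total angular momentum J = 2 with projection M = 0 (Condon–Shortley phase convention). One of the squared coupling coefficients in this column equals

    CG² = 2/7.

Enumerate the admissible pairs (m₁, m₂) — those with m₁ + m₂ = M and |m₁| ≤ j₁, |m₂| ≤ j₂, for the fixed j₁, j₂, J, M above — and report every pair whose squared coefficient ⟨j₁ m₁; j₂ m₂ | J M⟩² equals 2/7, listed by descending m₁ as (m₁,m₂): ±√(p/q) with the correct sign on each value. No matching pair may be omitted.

Admissible pairs with m₁+m₂ = M = 0: (-1,1), (0,0), (1,-1)
  (m₁,m₂)=(1,-1): CG² = 2/7, CG = +√(2/7)   ← matches the target
  (m₁,m₂)=(0,0): CG² = 3/7, CG = −√(3/7)
  (m₁,m₂)=(-1,1): CG² = 2/7, CG = +√(2/7)   ← matches the target
Pairs with CG² = 2/7: (1,-1): +√(2/7); (-1,1): +√(2/7)

(1,-1): +√(2/7); (-1,1): +√(2/7)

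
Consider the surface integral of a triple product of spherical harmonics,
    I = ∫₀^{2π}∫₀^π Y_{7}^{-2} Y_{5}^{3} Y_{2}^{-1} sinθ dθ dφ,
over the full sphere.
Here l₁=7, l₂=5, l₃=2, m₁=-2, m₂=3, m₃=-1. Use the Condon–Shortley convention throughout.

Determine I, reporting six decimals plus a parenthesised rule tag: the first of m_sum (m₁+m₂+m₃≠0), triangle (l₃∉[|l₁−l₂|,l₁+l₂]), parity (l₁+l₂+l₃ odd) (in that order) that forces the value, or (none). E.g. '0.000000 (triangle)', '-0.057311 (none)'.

0.107507 (none)

Rules hold: Σm=0, L=14 even, 2≤2≤12.
N = 15·11·5 = 825
Δ = 10!·4!·0!/15! = 1/15015
Racah Σ t=5..5: t=5:−1/57600 = -1/57600
⇒ 3j(7 5 2; 0 0 0)² = 21/715, sgn -1
Racah Σ t=8..8: t=8:+1/483840 = 1/483840
⇒ 3j(7 5 2; -2 3 -1)² = 6/1001, sgn -1
4πI² = N·(3j₀)²·(3jₘ)² = 270/1859
I = +1·√(0.145239/4π) = 0.10750713
No selection rule forces the value: the integral is nonzero (none).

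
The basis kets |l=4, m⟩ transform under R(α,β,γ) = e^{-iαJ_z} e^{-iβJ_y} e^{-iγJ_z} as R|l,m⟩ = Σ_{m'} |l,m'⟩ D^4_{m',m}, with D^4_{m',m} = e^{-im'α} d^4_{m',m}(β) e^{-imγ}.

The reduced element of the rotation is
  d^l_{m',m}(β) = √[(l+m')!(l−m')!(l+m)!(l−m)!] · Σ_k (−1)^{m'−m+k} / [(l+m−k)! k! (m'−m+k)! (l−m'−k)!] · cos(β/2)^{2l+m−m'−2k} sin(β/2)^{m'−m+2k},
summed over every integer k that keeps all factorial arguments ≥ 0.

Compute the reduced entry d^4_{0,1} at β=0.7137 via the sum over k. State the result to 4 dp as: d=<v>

d^4_{0,1}(β=0.7137) via the finite sum:
c=cos(0.713700/2)=0.937002, s=sin(0.713700/2)=0.349324; N=√[24·24·120·6]=643.987578
Admissible k: 1..4 (factorial args all ≥0)
  k=1: (−1)^0·643.9876/(144)·0.9370^7·0.3493^1 = +0.990666
  k=2: (−1)^1·643.9876/(24)·0.9370^5·0.3493^3 = -0.826143
  k=3: (−1)^2·643.9876/(24)·0.9370^3·0.3493^5 = +0.114824
  k=4: (−1)^3·643.9876/(144)·0.9370^1·0.3493^7 = -0.002660
d^4_{0,1}(0.7137) = +0.990666 -0.826143 +0.114824 -0.002660 = +0.276686

d=0.2767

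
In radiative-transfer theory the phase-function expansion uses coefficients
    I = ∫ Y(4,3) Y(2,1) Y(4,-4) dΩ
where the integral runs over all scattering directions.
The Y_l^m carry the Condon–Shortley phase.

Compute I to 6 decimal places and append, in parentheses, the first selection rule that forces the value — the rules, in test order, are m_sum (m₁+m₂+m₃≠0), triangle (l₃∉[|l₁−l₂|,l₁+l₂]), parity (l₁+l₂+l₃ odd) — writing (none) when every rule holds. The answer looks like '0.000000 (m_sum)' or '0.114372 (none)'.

0.198645 (none)

m-sum 0 ✓  L=10 even ✓  2≤4≤6 ✓
Π(2lᵢ+1) = 9×5×9 = 405
triangle coeff Δ(4,2,4) = 1/13860
Σ_t [0,2]: t=0:+1/192 t=1:−1/36 t=2:+1/192 = -5/288
(3j)²=20/693 [(4 2 4; 0 0 0)], sign=-1
Σ_t [1,1]: t=1:−1/1440 = -1/1440
(3j)²=7/165 [(4 2 4; 3 1 -4)], sign=-1
⇒ 4πI² = 60/121
I = (+1)√(60/121/(4π)) = 0.19864517
No selection rule forces the value: the integral is nonzero (none).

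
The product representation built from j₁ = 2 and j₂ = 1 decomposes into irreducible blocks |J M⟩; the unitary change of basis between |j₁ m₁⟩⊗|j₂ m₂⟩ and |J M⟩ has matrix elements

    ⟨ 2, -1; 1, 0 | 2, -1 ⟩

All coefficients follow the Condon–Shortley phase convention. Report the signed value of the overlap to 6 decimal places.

-0.408248

j₁+j₂−J=1  J+j₁−j₂=3  J−j₁+j₂=1  j₁+j₂+J+1=6
(j₁±m₁, j₂±m₂, J±M) = (1,3,1,1,1,3)
P² = 3/2
sum k=0..1:
  [0] +1/6 = 1/6
  [1] −1/2 = -1/2
S = -1/3
C² = P²·S² = 1/6 ; C = -0.408248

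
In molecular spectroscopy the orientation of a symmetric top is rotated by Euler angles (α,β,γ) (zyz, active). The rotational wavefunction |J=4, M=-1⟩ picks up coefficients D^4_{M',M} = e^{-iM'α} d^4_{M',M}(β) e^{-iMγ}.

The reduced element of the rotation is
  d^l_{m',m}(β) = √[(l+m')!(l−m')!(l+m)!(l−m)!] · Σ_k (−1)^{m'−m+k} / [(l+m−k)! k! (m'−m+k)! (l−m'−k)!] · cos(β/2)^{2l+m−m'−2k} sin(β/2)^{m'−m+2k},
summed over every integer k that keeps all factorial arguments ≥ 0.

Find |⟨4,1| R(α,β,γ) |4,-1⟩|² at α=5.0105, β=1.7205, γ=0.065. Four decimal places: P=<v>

First d^4_{1,-1}(β=1.7205), then the phase factors e^{-i(1)α} and e^{-i(-1)γ}:
c=cos(1.720500/2)=0.652248, s=sin(1.720500/2)=0.758006; N=√[120·6·6·120]=720.000000
The bounds max(0,m−m')=0 and min(l+m,l−m')=3 give 4 terms
  k=0: (−1)^2·720.0000/(72)·0.6522^6·0.7580^2 = +0.442406
  k=1: (−1)^3·720.0000/(24)·0.6522^4·0.7580^4 = -1.792512
  k=2: (−1)^4·720.0000/(48)·0.6522^2·0.7580^6 = +1.210463
  k=3: (−1)^5·720.0000/(720)·0.6522^0·0.7580^8 = -0.108988
d^4_{1,-1}(1.7205) = +0.442406 -1.792512 +1.210463 -0.108988 = -0.248631
|D^4_{1,-1}|² = |d^4_{1,-1}(β)|² = (-0.248631)² = 0.061817 (the z-rotation phases have unit modulus)

P=0.0618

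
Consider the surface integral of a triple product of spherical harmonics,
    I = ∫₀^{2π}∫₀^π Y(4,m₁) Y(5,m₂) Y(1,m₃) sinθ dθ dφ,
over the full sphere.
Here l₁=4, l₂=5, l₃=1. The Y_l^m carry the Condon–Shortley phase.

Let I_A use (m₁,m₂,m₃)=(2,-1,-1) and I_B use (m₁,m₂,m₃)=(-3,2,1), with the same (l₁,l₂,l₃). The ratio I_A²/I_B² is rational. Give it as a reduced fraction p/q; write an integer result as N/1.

Shared (l₁,l₂,l₃)=(4,5,1): N and (l;000)² cancel in I_A²/I_B².
A: Δ = 8!·0!·2!/11! = 1/495; Racah Σ t=2..2: t=2:+1/2880 = 1/2880; ⇒ 3j(4 5 1; 2 -1 -1)² = 2/165, sgn +1
B: Δ = 8!·0!·2!/11! = 1/495; Racah Σ t=7..7: t=7:−1/10080 = -1/10080; ⇒ 3j(4 5 1; -3 2 1)² = 1/165, sgn -1
I_A²/I_B² = (2/165)/(1/165) = 2/1

2/1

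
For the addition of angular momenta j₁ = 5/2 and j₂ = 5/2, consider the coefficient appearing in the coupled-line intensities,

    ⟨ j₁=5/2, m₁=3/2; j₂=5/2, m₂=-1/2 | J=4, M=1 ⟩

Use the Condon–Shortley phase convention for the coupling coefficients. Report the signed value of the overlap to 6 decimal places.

+0.597614  (= +√(5/14))

triangle: 1!×4!×4!/10! = 576/3628800
(j±m)!: 4!×1!×2!×3!×5!×3! = 207360
prefactor² = (2J+1)×Δ×N² = 10368/35
  k=0: +1/(0!×1!×1!×2!×3!×2!) = 1/24
  k=1: −1/(1!×0!×0!×1!×4!×3!) = -1/144
Σ = 5/144  ⇒  CG² = 10368/35×(5/144)² = 5/14
CG = +√(5/14) = +0.597614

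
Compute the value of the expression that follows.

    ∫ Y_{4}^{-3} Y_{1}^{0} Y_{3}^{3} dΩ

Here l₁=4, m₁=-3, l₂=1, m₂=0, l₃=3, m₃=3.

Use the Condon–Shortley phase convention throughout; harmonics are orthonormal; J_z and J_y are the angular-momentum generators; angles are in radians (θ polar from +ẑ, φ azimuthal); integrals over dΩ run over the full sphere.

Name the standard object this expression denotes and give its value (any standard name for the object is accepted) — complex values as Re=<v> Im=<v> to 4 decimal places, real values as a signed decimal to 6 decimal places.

This is a Gaunt coefficient — the integral of a triple product of spherical harmonics over the sphere.
Rules hold: Σm=0, L=8 even, 3≤3≤5.
N = 9·3·7 = 189
Δ = 2!·6!·0!/9! = 1/252
Racah Σ t=1..1: t=1:−1/36 = -1/36
⇒ 3j(4 1 3; 0 0 0)² = 4/63, sgn +1
Racah Σ t=1..1: t=1:−1/720 = -1/720
⇒ 3j(4 1 3; -3 0 3)² = 1/36, sgn -1
4πI² = N·(3j₀)²·(3jₘ)² = 1/3
I = -1·√(0.333333/4π) = -0.16286750

Gaunt coefficient, -0.162868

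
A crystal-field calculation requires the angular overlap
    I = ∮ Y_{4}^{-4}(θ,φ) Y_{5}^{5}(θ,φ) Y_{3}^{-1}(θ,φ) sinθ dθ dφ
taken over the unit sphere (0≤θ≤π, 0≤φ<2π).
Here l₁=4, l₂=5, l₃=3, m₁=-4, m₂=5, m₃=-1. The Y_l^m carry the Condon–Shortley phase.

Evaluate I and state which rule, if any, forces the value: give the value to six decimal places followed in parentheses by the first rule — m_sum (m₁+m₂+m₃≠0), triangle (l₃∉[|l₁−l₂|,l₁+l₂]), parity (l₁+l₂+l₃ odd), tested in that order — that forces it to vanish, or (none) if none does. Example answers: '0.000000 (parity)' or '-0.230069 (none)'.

0.189625 (none)

Rules hold: Σm=0, L=12 even, 1≤3≤9.
N = 9·11·7 = 693
Δ = 6!·2!·4!/13! = 1/180180
Racah Σ t=2..4: t=2:+1/576 t=3:−1/144 t=4:+1/576 = -1/288
⇒ 3j(4 5 3; 0 0 0)² = 20/1001, sgn +1
Racah Σ t=6..6: t=6:+1/34560 = 1/34560
⇒ 3j(4 5 3; -4 5 -1)² = 14/429, sgn +1
4πI² = N·(3j₀)²·(3jₘ)² = 840/1859
I = +1·√(0.451856/4π) = 0.18962475
No selection rule forces the value: the integral is nonzero (none).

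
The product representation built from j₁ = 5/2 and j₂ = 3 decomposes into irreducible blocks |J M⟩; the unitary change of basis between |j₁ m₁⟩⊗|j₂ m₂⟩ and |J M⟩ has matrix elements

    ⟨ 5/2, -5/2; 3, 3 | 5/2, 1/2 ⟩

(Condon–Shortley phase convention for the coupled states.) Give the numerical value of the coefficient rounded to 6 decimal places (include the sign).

−√(5/21) ≈ -0.487950

triangle: 3!·2!·3!/9! = 72/362880
(j±m)!: 0!·5!·6!·0!·3!·2! = 1036800
prefactor² = (2J+1)·Δ·N² = 8640/7
  k=3: −1/(3!·0!·2!·3!·0!·0!) = -1/72
Σ = -1/72  ⇒  CG² = 8640/7·(-1/72)² = 5/21
CG = −√(5/21) = -0.487950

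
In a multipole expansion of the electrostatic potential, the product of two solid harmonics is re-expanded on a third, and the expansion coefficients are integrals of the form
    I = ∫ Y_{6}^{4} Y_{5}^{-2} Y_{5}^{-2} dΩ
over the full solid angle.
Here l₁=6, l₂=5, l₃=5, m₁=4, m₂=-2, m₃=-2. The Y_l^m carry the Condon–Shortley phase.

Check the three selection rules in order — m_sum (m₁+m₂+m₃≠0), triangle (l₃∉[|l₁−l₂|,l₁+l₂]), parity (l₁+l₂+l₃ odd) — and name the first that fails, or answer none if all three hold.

none

Σmᵢ = 0  ✓
l₃∈[|l₁−l₂|,l₁+l₂]=[1,11], have l₃=5  ✓
Σlᵢ = 16 ⇒ even  ✓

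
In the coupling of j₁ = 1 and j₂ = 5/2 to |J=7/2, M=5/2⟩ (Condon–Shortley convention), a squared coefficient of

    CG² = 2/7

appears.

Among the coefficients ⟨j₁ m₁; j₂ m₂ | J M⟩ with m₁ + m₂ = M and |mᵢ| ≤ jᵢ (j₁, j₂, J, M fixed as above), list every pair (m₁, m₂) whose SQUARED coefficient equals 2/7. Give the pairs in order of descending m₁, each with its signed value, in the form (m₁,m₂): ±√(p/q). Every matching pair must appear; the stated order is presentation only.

Admissible pairs with m₁+m₂ = M = 5/2: (0,5/2), (1,3/2)
  (m₁,m₂)=(1,3/2): CG² = 5/7, CG = +√(5/7)
  (m₁,m₂)=(0,5/2): CG² = 2/7, CG = +√(2/7)   ← matches the target
Pairs with CG² = 2/7: (0,5/2): +√(2/7)

(0,5/2): +√(2/7)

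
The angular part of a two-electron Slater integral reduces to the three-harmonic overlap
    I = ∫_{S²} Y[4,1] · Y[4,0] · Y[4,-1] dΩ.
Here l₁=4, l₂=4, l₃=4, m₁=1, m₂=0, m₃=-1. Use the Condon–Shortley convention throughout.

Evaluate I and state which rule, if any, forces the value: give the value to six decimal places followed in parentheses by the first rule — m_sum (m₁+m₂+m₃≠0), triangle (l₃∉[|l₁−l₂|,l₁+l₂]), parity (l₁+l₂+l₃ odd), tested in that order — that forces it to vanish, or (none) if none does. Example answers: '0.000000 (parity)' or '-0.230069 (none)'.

-0.068481 (none)

Checks pass: Σm=0; 12 even; l₃=4∈[0,8].
(2·4+1)(2·4+1)(2·4+1) = 729
Δ: 4! 4! 4! / 13! → 1/450450
sum: t=0:+1/13824 t=1:−1/216 t=2:+1/64 t=3:−1/216 t=4:+1/13824 = 5/768
3j²(4 4 4; 0 0 0) = Δ·Π!·Σ² = 18/1001  (sign +1)
sum: t=0:+1/3456 t=1:−1/144 t=2:+1/96 t=3:−1/864 = 1/384
3j²(4 4 4; 1 0 -1) = Δ·Π!·Σ² = 9/2002  (sign -1)
combine: 4πI² = 729·18/1001·9/2002 = 59049/1002001
take √, sign -1: I = -0.06848055
No selection rule forces the value: the integral is nonzero (none).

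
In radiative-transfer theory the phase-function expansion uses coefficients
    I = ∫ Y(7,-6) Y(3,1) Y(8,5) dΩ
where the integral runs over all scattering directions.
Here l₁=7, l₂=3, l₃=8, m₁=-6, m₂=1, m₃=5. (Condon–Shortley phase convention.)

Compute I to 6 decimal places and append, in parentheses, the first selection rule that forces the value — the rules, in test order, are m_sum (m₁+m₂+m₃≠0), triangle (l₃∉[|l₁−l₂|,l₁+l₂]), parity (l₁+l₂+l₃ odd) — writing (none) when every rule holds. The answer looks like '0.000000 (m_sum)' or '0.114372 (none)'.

0.166985 (none)

Checks pass: Σm=0; 18 even; l₃=8∈[4,10].
(2·7+1)(2·3+1)(2·8+1) = 1785
Δ: 2! 12! 4! / 19! → 1/5290740
sum: t=0:+1/7257600 t=1:−1/2073600 t=2:+1/7257600 = -1/4838400
3j²(7 3 8; 0 0 0) = Δ·Π!·Σ² = 252/20995  (sign -1)
sum: t=1:−1/2874009600 t=2:+1/319334400 = 1/359251200
3j²(7 3 8; -6 1 5) = Δ·Π!·Σ² = 1664/101745  (sign -1)
combine: 4πI² = 1785·252/20995·1664/101745 = 10752/30685
take √, sign +1: I = 0.16698468
No selection rule forces the value: the integral is nonzero (none).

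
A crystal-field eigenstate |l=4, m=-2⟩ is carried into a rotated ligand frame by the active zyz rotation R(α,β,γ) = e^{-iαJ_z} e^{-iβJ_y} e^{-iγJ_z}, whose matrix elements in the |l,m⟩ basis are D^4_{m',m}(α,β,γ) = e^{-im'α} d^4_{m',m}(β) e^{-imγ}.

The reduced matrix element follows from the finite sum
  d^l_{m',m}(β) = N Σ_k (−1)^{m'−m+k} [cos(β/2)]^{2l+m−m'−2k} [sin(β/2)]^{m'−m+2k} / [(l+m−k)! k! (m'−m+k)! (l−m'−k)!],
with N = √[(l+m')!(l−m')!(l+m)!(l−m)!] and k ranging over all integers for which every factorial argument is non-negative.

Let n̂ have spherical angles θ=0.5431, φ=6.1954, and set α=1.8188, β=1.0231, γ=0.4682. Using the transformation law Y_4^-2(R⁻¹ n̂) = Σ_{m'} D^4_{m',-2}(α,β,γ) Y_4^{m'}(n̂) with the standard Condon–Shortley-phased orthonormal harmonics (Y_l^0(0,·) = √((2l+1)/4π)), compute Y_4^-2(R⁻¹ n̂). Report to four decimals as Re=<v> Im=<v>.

Need the full column D^4_{m',-2} for m'=−4..4 at α=1.8188, β=1.0231, γ=0.4682.
cos(β/2)=0.871987, sin(β/2)=0.489529
d^4_{-4,-2}: single k=2 term ⇒ +0.557437;  D = -0.195128+0.522170i
d^4_{-3,-2}: k∈[1..2] ⇒ +0.702121 -0.663852 = +0.038269;  D = +0.038040+0.004186i
d^4_{-2,-2}: k∈[0..2] ⇒ +0.334256 -1.264149 +0.498019 = -0.431874;  D = +0.059576+0.427745i
d^4_{-1,-2}: k∈[0..2] ⇒ -0.796131 +1.254562 -0.263596 = +0.194835;  D = -0.180471+0.073424i
d^4_{0,-2}: k∈[0..2] ⇒ +0.999397 -0.839933 +0.099269 = +0.258733;  D = +0.153349+0.208391i
d^4_{1,-2}: k∈[0..2] ⇒ -0.836375 +0.395394 -0.024923 = -0.465904;  D = -0.295988+0.359801i
d^4_{2,-2}: k∈[0..2] ⇒ +0.498019 -0.125567 +0.003298 = +0.375750;  D = -0.339898-0.160180i
d^4_{3,-2}: k∈[0..1] ⇒ -0.209223 +0.021980 = -0.187243;  D = +0.035802-0.183788i
d^4_{4,-2}: single k=0 term ⇒ +0.055370;  D = +0.055284-0.003078i
Y_4^{m'}(θ=0.5431,φ=6.1954) and Σ D·Y over m':
  (-0.1951+0.5222i)·(+0.0296+0.0109i)  (+0.0380+0.0042i)·(+0.1428+0.0385i)  (+0.0596+0.4277i)·(+0.3634+0.0645i)  (-0.1805+0.0734i)·(+0.4442+0.0391i)  (+0.1533+0.2084i)·(-0.0197+0.0000i)  (-0.2960+0.3598i)·(-0.4442+0.0391i)  (-0.3399-0.1602i)·(+0.3634-0.0645i)  (+0.0358-0.1838i)·(-0.1428+0.0385i)  (+0.0553-0.0031i)·(+0.0296-0.0109i)
Y_4^-2(R⁻¹ n̂) = -0.111014+0.015372i

Re=-0.1110 Im=0.0154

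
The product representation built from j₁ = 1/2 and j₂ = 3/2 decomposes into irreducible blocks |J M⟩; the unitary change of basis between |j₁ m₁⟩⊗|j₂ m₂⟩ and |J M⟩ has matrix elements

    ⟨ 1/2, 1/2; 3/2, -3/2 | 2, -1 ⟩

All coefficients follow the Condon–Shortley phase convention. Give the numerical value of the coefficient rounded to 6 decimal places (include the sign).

j₁+j₂−J=0  J+j₁−j₂=1  J−j₁+j₂=3  j₁+j₂+J+1=5
(j₁±m₁, j₂±m₂, J±M) = (1,0,0,3,1,3)
P² = 9
sum k=0..0:
  [0] +1/6 = 1/6
S = 1/6
C² = P²·S² = 1/4 ; C = +0.500000

+√(1/4) ≈ +0.500000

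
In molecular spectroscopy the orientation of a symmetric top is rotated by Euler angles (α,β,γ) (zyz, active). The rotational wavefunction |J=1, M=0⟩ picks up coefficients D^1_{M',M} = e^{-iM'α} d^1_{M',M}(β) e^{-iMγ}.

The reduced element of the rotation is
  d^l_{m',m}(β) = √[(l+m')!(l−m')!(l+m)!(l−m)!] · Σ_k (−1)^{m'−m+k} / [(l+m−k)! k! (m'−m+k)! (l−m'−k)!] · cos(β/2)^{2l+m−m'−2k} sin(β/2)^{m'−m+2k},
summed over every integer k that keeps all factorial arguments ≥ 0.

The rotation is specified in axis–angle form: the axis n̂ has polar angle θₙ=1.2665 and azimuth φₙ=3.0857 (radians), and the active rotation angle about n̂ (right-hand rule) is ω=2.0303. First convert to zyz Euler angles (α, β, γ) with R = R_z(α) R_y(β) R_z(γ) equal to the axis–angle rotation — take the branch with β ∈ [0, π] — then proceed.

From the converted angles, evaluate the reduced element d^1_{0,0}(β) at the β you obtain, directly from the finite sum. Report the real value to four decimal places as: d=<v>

d=-0.3139

Axis–angle → zyz. n̂ = (sinθₙcosφₙ, sinθₙsinφₙ, cosθₙ) = (-0.952568, +0.053297, +0.299622), ω = 2.0303.
R = I cosω + sinω [n̂]ₓ + (1−cosω) n̂n̂ᵀ gives
  R = [+0.866312, -0.341828, -0.364222; +0.195258, -0.439403, +0.876812; -0.459759, -0.830710, -0.313915]
β = atan2(√(R₁₃²+R₂₃²), R₃₃) = 1.890110; α = atan2(R₂₃, R₁₃) mod 2π = 1.964502; γ = atan2(R₃₂, −R₃₁) mod 2π = 5.217880
d^1_{0,0}(β=1.8901) via the finite sum:
c=cos(1.890110/2)=0.585698, s=sin(1.890110/2)=0.810529; N=√[1·1·1·1]=1.000000
The bounds max(0,m−m')=0 and min(l+m,l−m')=1 give 2 terms
  k=0: (−1)^0·1.0000/(1)·0.5857^2·0.8105^0 = +0.343042
  k=1: (−1)^1·1.0000/(1)·0.5857^0·0.8105^2 = -0.656958
d^1_{0,0}(1.8901) = +0.343042 -0.656958 = -0.313915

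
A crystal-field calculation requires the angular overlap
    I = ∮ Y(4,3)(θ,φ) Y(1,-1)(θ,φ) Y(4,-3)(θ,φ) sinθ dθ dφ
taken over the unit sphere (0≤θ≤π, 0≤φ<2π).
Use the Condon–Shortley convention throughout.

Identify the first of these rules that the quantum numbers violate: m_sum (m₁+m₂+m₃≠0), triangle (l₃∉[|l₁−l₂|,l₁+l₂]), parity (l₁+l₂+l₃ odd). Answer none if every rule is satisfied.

m_sum

azimuthal sum: 3 − 1 − 3 = -1  ✗
3 ≤ 4 ≤ 5 (triangle on l)
L = 4 + 1 + 4 = 9 (odd)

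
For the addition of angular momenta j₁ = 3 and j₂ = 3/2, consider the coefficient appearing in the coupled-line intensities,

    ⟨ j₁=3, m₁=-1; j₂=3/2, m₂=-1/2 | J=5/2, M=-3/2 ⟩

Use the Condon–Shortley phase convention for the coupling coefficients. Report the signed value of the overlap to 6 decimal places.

−√(7/20) ≈ -0.591608

j₁+j₂−J=2  J+j₁−j₂=4  J−j₁+j₂=1  j₁+j₂+J+1=8
(j₁±m₁, j₂±m₂, J±M) = (2,4,1,2,1,4)
P² = 576/35
sum k=0..1:
  [0] +1/48 = 1/48
  [1] −1/6 = -1/6
S = -7/48
C² = P²·S² = 7/20 ; C = -0.591608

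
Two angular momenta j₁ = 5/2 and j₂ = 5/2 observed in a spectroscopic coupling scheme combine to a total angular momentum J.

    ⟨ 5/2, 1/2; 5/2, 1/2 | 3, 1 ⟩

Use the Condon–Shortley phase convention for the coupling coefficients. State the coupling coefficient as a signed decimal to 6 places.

−√(4/15) = -0.516398

triangle: 2!·3!·3!/9! = 72/362880
(j±m)!: 3!·2!·3!·2!·4!·2! = 6912
prefactor² = (2J+1)·Δ·N² = 48/5
  k=0: +1/(0!·2!·2!·3!·1!·0!) = 1/24
  k=1: −1/(1!·1!·1!·2!·2!·1!) = -1/4
  k=2: +1/(2!·0!·0!·1!·3!·2!) = 1/24
Σ = -1/6  ⇒  CG² = 48/5·(-1/6)² = 4/15
CG = −√(4/15) = -0.516398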